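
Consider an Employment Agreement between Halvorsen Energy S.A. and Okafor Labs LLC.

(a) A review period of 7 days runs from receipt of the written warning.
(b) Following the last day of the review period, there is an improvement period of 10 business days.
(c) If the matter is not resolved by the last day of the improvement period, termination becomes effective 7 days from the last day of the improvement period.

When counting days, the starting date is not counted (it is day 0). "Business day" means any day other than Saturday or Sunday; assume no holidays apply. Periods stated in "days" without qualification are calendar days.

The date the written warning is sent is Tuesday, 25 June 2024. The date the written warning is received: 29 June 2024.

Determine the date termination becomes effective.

26 July 2024

Adding 7 calendar days to 29 June 2024 gives 6 July 2024, which is the last day of the review period.
The last day of the improvement period: counting 10 business days from Saturday, 6 July 2024 (Jul 8, Jul 9, Jul 10, Jul 11, Jul 12, Jul 15, Jul 16, Jul 17, Jul 18, Jul 19, skipping weekends) reaches Friday, 19 July 2024.
The date termination becomes effective: 7 calendar days after 19 July 2024 is 26 July 2024.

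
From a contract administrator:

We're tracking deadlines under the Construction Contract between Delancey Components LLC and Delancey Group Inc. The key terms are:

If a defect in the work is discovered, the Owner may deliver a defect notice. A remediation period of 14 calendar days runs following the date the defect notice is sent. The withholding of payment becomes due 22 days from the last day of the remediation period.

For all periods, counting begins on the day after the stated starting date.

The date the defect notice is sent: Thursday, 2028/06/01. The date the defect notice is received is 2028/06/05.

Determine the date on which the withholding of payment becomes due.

The last day of the remediation period: 2028/06/01 + 14 days = 2028/06/15.
Adding 22 calendar days to 2028/06/15 gives 2028/07/07, which is the date on which the withholding of payment becomes due.

2028/07/07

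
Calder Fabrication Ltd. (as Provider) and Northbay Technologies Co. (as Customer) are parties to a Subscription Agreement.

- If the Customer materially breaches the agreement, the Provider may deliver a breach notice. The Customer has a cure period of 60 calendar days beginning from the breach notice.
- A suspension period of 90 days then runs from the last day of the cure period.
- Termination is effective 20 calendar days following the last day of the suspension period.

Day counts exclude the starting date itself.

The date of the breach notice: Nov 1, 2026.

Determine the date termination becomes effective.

Apr 20, 2027

The last day of the cure period: 60 calendar days after Nov 1, 2026 is Dec 31, 2026.
The last day of the suspension period: Dec 31, 2026 + 90 days = Mar 31, 2027.
The date termination becomes effective: Mar 31, 2027 + 20 days = Apr 20, 2027.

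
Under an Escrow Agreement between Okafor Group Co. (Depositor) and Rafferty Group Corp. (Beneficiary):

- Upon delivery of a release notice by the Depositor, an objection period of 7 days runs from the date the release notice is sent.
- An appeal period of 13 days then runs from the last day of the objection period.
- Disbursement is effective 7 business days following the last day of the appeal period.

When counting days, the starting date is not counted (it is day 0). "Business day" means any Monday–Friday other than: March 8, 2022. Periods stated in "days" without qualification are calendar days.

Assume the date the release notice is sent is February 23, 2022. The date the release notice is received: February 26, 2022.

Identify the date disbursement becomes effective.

Adding 7 calendar days to February 23, 2022 gives March 2, 2022, which is the last day of the objection period.
The last day of the appeal period: 13 calendar days after March 2, 2022 is March 15, 2022.
From Tuesday, March 15, 2022, 7 business days (Mar 16, Mar 17, Mar 18, Mar 21, Mar 22, Mar 23, Mar 24, skipping weekends) brings us to Thursday, March 24, 2022, which is the date disbursement becomes effective.

March 24, 2022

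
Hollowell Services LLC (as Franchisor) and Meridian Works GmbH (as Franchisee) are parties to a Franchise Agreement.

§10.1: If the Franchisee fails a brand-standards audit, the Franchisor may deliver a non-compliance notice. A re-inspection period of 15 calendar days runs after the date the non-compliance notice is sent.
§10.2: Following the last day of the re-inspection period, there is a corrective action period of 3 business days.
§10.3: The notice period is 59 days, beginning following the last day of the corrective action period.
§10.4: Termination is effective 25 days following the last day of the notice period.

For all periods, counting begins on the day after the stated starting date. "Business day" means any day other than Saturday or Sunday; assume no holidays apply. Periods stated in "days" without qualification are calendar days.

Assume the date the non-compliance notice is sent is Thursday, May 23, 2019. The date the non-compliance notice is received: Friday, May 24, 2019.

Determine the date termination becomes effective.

Sep 4, 2019

Adding 15 calendar days to May 23, 2019 gives Jun 7, 2019, which is the last day of the re-inspection period.
The last day of the corrective action period: counting 3 business days from Friday, Jun 7, 2019 (Jun 10, Jun 11, Jun 12, skipping weekends) reaches Wednesday, Jun 12, 2019.
The last day of the notice period: 59 calendar days after Jun 12, 2019 is Aug 10, 2019.
The date termination becomes effective: Aug 10, 2019 + 25 days = Sep 4, 2019.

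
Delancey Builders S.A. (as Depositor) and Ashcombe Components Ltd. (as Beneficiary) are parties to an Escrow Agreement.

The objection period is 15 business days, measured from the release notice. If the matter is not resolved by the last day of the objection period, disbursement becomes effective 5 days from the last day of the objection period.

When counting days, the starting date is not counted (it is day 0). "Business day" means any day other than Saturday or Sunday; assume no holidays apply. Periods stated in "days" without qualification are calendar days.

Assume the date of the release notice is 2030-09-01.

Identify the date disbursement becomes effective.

2030-09-25

The last day of the objection period: counting 15 business days from Sunday, 2030-09-01 (Sep 2, Sep 3, Sep 4, Sep 5, …, Sep 18, Sep 19, Sep 20, skipping weekends) reaches Friday, 2030-09-20.
The date disbursement becomes effective: 5 calendar days after 2030-09-20 is 2030-09-25.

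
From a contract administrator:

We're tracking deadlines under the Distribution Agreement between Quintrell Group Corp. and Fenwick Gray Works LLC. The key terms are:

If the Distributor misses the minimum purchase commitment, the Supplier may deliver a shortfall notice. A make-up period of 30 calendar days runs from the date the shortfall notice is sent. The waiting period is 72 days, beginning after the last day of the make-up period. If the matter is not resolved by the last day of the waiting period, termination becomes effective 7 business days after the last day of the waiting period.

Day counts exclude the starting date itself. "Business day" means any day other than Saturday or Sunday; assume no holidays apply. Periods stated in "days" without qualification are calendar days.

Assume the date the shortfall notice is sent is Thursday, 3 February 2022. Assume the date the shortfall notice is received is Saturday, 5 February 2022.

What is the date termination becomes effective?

25 May 2022

The last day of the make-up period: 3 February 2022 + 30 days = 5 March 2022.
The last day of the waiting period: 72 calendar days after 5 March 2022 is 16 May 2022.
The date termination becomes effective: counting 7 business days from Monday, 16 May 2022 (May 17, May 18, May 19, May 20, May 23, May 24, May 25, skipping weekends) reaches Wednesday, 25 May 2022.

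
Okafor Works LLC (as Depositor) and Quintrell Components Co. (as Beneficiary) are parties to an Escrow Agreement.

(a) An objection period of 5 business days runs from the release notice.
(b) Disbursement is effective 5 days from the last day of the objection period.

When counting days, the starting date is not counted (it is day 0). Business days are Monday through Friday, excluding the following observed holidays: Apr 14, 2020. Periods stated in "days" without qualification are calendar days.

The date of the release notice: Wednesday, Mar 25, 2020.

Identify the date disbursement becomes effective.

Apr 6, 2020

The last day of the objection period: 5 business days after Wednesday, Mar 25, 2020, skipping weekends — Mar 26, Mar 27, Mar 30, Mar 31, Apr 1 — lands on Wednesday, Apr 1, 2020.
The date disbursement becomes effective: Apr 1, 2020 + 5 days = Apr 6, 2020.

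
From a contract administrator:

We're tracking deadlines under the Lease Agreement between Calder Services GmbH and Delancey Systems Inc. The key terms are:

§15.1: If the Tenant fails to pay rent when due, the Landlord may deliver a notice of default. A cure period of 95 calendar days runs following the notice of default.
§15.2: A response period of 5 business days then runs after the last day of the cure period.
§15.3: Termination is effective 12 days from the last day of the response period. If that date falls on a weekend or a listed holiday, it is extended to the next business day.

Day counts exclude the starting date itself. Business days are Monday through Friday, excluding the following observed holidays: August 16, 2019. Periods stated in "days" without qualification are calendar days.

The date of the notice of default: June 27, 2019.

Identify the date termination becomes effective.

Adding 95 calendar days to June 27, 2019 gives September 30, 2019, which is the last day of the cure period.
The last day of the response period: 5 business days after Monday, September 30, 2019, skipping weekends — Oct 1, Oct 2, Oct 3, Oct 4, Oct 7 — lands on Monday, October 7, 2019.
The date termination becomes effective: 12 calendar days after October 7, 2019 is October 19, 2019. That falls on a Saturday, so it rolls to the next business day, Monday, October 21, 2019.

October 21, 2019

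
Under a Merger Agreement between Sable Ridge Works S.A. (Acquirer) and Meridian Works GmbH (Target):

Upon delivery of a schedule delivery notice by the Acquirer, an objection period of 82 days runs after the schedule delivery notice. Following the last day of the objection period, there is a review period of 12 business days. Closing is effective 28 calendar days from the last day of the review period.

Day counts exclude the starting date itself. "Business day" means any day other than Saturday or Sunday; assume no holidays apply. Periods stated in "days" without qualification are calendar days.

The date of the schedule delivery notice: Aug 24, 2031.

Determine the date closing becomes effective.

Dec 30, 2031

The last day of the objection period: 82 calendar days after Aug 24, 2031 is Nov 14, 2031.
The last day of the review period: 12 business days after Friday, Nov 14, 2031, skipping weekends — Nov 17, Nov 18, Nov 19, Nov 20, …, Nov 28, Dec 1, Dec 2 — lands on Tuesday, Dec 2, 2031.
The date closing becomes effective: 28 calendar days after Dec 2, 2031 is Dec 30, 2031.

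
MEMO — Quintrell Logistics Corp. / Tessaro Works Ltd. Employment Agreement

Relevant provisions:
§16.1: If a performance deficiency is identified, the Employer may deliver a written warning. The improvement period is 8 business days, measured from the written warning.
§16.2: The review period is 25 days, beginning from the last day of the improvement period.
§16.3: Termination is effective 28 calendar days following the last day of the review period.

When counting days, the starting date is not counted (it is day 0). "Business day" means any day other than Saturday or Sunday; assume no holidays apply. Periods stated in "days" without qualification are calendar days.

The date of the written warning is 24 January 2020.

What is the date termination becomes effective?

The last day of the improvement period: counting 8 business days from Friday, 24 January 2020 (Jan 27, Jan 28, Jan 29, Jan 30, Jan 31, Feb 3, Feb 4, Feb 5, skipping weekends) reaches Wednesday, 5 February 2020.
The last day of the review period: 25 calendar days after 5 February 2020 is 1 March 2020.
The date termination becomes effective: 28 calendar days after 1 March 2020 is 29 March 2020.

29 March 2020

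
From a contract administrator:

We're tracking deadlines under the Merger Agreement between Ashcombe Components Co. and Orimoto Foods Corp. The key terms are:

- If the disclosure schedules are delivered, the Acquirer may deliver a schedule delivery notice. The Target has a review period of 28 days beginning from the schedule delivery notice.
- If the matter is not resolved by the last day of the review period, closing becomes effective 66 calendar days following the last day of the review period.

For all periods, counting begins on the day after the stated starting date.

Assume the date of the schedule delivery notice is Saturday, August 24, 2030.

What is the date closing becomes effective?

November 26, 2030

The last day of the review period: 28 calendar days after August 24, 2030 is September 21, 2030.
The date closing becomes effective: 66 calendar days after September 21, 2030 is November 26, 2030.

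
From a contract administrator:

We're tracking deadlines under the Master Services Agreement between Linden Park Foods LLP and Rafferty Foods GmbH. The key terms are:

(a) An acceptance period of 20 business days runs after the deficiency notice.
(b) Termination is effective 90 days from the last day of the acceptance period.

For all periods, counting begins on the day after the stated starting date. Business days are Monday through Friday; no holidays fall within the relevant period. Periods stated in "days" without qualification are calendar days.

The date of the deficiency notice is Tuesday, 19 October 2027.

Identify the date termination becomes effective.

From Tuesday, 19 October 2027, 20 business days (Oct 20, Oct 21, Oct 22, Oct 25, …, Nov 12, Nov 15, Nov 16, skipping weekends) brings us to Tuesday, 16 November 2027, which is the last day of the acceptance period.
The date termination becomes effective: 90 calendar days after 16 November 2027 is 14 February 2028.

14 February 2028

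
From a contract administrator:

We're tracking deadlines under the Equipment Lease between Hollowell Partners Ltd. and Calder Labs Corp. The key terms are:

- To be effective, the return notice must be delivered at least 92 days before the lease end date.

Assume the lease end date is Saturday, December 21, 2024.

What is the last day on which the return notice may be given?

September 20, 2024

Counting back 92 calendar days from December 21, 2024 gives September 20, 2024.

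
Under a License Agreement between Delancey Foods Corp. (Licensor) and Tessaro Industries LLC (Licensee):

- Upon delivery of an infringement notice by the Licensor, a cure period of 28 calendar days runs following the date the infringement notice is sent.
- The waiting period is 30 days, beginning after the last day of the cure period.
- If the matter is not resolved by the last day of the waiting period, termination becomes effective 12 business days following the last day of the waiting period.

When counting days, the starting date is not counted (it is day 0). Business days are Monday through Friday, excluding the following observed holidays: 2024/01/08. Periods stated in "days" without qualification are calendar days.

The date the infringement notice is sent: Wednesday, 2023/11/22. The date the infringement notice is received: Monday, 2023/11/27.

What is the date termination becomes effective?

2024/02/06

The last day of the cure period: 2023/11/22 + 28 days = 2023/12/20.
Adding 30 calendar days to 2023/12/20 gives 2024/01/19, which is the last day of the waiting period.
The date termination becomes effective: counting 12 business days from Friday, 2024/01/19 (Jan 22, Jan 23, Jan 24, Jan 25, …, Feb 2, Feb 5, Feb 6, skipping weekends) reaches Tuesday, 2024/02/06.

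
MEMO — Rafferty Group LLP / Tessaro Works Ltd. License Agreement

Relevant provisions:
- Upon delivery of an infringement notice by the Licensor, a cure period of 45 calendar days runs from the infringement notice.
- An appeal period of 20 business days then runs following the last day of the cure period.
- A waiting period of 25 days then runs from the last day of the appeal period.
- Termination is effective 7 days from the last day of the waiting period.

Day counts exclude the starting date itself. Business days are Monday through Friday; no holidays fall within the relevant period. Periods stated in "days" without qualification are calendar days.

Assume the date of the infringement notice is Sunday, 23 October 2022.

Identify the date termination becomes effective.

The last day of the cure period: 45 calendar days after 23 October 2022 is 7 December 2022.
The last day of the appeal period: 20 business days after Wednesday, 7 December 2022, skipping weekends — Dec 8, Dec 9, Dec 12, Dec 13, …, Jan 2, Jan 3, Jan 4 — lands on Wednesday, 4 January 2023.
The last day of the waiting period: 25 calendar days after 4 January 2023 is 29 January 2023.
The date termination becomes effective: 29 January 2023 + 7 days = 5 February 2023.

5 February 2023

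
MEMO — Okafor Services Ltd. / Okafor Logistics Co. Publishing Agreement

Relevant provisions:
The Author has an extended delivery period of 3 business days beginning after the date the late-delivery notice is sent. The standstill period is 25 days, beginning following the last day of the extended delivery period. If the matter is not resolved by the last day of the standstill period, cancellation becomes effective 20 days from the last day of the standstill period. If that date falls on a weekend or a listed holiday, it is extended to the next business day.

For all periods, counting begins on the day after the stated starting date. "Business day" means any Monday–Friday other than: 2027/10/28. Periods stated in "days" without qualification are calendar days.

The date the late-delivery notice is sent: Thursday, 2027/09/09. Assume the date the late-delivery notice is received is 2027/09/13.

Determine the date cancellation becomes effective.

The last day of the extended delivery period: 3 business days after Thursday, 2027/09/09, skipping weekends — Sep 10, Sep 13, Sep 14 — lands on Tuesday, 2027/09/14.
Adding 25 calendar days to 2027/09/14 gives 2027/10/09, which is the last day of the standstill period.
The date cancellation becomes effective: 2027/10/09 + 20 days = 2027/10/29. 2027/10/29 is a Friday and is not a listed holiday, so no roll-forward applies.

2027/10/29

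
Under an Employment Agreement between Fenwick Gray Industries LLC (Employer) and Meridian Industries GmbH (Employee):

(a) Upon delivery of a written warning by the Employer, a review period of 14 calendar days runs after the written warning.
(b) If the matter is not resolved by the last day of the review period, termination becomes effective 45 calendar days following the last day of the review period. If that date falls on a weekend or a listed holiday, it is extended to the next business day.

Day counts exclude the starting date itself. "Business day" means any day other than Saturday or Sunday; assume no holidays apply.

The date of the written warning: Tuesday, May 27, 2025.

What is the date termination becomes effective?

July 25, 2025

Adding 14 calendar days to May 27, 2025 gives June 10, 2025, which is the last day of the review period.
The date termination becomes effective: 45 calendar days after June 10, 2025 is July 25, 2025. July 25, 2025 is a Friday, so no roll-forward applies.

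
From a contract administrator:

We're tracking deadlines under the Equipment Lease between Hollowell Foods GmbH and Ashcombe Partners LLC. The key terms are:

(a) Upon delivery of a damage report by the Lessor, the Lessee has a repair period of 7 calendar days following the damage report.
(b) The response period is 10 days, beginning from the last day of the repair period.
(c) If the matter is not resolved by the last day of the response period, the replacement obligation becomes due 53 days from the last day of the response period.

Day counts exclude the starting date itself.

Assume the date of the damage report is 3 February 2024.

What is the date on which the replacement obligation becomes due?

13 April 2024

Adding 7 calendar days to 3 February 2024 gives 10 February 2024, which is the last day of the repair period.
The last day of the response period: 10 calendar days after 10 February 2024 is 20 February 2024.
The date on which the replacement obligation becomes due: 53 calendar days after 20 February 2024 is 13 April 2024.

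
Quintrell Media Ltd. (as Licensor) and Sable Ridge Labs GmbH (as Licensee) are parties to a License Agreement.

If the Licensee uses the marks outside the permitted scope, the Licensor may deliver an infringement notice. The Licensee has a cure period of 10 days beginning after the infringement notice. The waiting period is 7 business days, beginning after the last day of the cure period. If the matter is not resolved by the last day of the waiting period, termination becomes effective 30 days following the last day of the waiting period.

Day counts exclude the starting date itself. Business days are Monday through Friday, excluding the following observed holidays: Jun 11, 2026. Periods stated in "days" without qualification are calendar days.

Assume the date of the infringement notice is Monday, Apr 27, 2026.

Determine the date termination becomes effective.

Jun 17, 2026

The last day of the cure period: Apr 27, 2026 + 10 days = May 7, 2026.
From Thursday, May 7, 2026, 7 business days (May 8, May 11, May 12, May 13, May 14, May 15, May 18, skipping weekends) brings us to Monday, May 18, 2026, which is the last day of the waiting period.
The date termination becomes effective: 30 calendar days after May 18, 2026 is Jun 17, 2026.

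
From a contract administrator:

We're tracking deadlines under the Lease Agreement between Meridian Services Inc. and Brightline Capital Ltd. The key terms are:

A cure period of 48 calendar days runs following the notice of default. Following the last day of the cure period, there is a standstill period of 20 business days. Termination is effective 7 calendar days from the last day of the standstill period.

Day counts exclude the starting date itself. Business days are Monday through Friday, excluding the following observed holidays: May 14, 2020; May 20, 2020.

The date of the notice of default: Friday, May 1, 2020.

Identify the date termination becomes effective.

July 23, 2020

The last day of the cure period: 48 calendar days after May 1, 2020 is June 18, 2020.
The last day of the standstill period: counting 20 business days from Thursday, June 18, 2020 (Jun 19, Jun 22, Jun 23, Jun 24, …, Jul 14, Jul 15, Jul 16, skipping weekends) reaches Thursday, July 16, 2020.
The date termination becomes effective: July 16, 2020 + 7 days = July 23, 2020.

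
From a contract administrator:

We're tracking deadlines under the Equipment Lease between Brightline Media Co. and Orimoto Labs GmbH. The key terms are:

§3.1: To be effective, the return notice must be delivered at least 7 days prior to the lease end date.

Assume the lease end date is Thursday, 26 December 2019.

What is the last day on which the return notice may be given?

19 December 2019

26 December 2019 minus 7 days is 19 December 2019.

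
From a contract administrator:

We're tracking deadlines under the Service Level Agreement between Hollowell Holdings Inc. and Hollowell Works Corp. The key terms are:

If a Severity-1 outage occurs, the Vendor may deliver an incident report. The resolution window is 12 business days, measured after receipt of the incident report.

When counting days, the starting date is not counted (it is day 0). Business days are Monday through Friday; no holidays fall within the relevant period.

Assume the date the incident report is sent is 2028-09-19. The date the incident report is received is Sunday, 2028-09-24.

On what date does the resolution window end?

From Sunday, 2028-09-24, 12 business days (Sep 25, Sep 26, Sep 27, Sep 28, …, Oct 6, Oct 9, Oct 10, skipping weekends) brings us to Tuesday, 2028-10-10, which is the last day of the resolution window.

2028-10-10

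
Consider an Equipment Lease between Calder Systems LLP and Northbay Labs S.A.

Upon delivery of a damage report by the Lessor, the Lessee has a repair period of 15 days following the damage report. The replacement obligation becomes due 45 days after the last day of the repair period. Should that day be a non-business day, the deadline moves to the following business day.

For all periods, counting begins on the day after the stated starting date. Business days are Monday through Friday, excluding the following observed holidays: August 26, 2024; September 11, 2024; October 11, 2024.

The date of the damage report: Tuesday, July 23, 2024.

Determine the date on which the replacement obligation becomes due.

September 23, 2024

The last day of the repair period: July 23, 2024 + 15 days = August 7, 2024.
Adding 45 calendar days to August 7, 2024 gives September 21, 2024, which is the date on which the replacement obligation becomes due. That falls on a Saturday, so it rolls to the next business day, Monday, September 23, 2024.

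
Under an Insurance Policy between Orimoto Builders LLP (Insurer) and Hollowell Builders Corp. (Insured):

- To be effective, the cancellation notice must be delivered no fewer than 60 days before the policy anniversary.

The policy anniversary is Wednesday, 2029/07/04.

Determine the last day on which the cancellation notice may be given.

2029/05/05

2029/07/04 minus 60 days is 2029/05/05.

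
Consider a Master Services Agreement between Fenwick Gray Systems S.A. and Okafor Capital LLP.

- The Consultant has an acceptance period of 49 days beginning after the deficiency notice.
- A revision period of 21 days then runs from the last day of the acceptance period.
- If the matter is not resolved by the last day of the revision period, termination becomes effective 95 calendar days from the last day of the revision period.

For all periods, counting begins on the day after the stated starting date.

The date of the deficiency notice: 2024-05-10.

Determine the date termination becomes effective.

2024-10-22

The last day of the acceptance period: 2024-05-10 + 49 days = 2024-06-28.
The last day of the revision period: 2024-06-28 + 21 days = 2024-07-19.
The date termination becomes effective: 95 calendar days after 2024-07-19 is 2024-10-22.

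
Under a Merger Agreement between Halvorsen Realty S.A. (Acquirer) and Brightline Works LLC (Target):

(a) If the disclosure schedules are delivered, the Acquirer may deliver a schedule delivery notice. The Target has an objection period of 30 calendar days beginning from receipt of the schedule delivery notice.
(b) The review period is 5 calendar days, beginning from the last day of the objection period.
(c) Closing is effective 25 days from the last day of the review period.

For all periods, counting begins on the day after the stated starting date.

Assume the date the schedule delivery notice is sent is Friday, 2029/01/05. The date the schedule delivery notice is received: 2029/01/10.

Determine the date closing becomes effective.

The last day of the objection period: 2029/01/10 + 30 days = 2029/02/09.
The last day of the review period: 5 calendar days after 2029/02/09 is 2029/02/14.
The date closing becomes effective: 25 calendar days after 2029/02/14 is 2029/03/11.

2029/03/11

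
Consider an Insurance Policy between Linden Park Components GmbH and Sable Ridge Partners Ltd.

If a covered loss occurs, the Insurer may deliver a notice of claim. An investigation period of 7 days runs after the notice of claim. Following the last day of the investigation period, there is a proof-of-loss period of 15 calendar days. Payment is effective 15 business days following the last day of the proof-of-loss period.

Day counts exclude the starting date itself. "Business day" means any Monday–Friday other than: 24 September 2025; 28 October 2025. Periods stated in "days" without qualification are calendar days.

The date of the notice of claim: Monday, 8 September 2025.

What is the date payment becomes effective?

The last day of the investigation period: 7 calendar days after 8 September 2025 is 15 September 2025.
The last day of the proof-of-loss period: 15 September 2025 + 15 days = 30 September 2025.
From Tuesday, 30 September 2025, 15 business days (Oct 1, Oct 2, Oct 3, Oct 6, …, Oct 17, Oct 20, Oct 21, skipping weekends) brings us to Tuesday, 21 October 2025, which is the date payment becomes effective.

21 October 2025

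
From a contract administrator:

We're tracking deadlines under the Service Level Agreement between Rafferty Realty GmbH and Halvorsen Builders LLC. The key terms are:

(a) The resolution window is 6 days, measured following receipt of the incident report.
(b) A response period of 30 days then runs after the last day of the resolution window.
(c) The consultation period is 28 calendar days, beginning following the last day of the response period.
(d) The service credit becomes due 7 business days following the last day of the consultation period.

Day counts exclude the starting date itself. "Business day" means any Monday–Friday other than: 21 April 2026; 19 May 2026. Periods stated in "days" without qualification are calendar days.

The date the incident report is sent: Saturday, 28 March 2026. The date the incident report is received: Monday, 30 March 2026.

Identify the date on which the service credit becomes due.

11 June 2026

Adding 6 calendar days to 30 March 2026 gives 5 April 2026, which is the last day of the resolution window.
Adding 30 calendar days to 5 April 2026 gives 5 May 2026, which is the last day of the response period.
The last day of the consultation period: 5 May 2026 + 28 days = 2 June 2026.
From Tuesday, 2 June 2026, 7 business days (Jun 3, Jun 4, Jun 5, Jun 8, Jun 9, Jun 10, Jun 11, skipping weekends) brings us to Thursday, 11 June 2026, which is the date on which the service credit becomes due.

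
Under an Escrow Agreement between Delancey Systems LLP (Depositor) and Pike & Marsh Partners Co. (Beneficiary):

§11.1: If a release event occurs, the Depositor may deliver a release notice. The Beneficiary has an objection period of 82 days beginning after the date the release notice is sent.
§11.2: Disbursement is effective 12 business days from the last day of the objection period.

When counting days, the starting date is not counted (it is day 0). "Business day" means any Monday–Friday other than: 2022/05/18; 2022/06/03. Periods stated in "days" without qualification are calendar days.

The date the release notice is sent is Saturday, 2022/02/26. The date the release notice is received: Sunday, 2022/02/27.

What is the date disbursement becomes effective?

The last day of the objection period: 82 calendar days after 2022/02/26 is 2022/05/19.
The date disbursement becomes effective: 12 business days after Thursday, 2022/05/19, skipping weekends and the listed holiday on Jun 3 — May 20, May 23, May 24, May 25, …, Jun 2, Jun 6, Jun 7 — lands on Tuesday, 2022/06/07.

2022/06/07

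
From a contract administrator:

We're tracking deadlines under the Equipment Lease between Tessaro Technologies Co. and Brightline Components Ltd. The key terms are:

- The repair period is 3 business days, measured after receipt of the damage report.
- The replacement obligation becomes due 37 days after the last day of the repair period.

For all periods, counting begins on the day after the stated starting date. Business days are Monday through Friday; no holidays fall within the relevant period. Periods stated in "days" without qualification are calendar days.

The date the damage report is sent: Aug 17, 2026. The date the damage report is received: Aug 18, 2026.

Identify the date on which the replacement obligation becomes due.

Sep 27, 2026

The last day of the repair period: counting 3 business days from Tuesday, Aug 18, 2026 (Aug 19, Aug 20, Aug 21, skipping weekends) reaches Friday, Aug 21, 2026.
The date on which the replacement obligation becomes due: Aug 21, 2026 + 37 days = Sep 27, 2026.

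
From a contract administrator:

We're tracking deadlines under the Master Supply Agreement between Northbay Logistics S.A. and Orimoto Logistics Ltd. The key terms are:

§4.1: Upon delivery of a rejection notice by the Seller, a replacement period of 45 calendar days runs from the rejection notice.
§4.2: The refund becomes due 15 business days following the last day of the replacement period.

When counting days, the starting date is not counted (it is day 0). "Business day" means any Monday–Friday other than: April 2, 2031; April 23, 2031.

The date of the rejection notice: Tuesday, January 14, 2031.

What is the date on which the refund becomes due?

March 21, 2031

The last day of the replacement period: January 14, 2031 + 45 days = February 28, 2031.
From Friday, February 28, 2031, 15 business days (Mar 3, Mar 4, Mar 5, Mar 6, …, Mar 19, Mar 20, Mar 21, skipping weekends) brings us to Friday, March 21, 2031, which is the date on which the refund becomes due.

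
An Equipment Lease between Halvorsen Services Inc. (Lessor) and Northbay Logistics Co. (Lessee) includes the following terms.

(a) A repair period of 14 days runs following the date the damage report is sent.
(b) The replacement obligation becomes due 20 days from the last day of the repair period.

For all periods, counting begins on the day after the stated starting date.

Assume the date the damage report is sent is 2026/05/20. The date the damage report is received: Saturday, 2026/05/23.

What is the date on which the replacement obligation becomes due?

The last day of the repair period: 2026/05/20 + 14 days = 2026/06/03.
Adding 20 calendar days to 2026/06/03 gives 2026/06/23, which is the date on which the replacement obligation becomes due.

2026/06/23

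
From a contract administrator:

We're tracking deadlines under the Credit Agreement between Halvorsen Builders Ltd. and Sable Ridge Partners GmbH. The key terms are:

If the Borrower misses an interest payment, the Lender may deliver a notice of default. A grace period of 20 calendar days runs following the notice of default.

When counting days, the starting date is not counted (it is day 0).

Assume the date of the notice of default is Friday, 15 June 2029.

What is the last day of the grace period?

The last day of the grace period: 20 calendar days after 15 June 2029 is 5 July 2029.

5 July 2029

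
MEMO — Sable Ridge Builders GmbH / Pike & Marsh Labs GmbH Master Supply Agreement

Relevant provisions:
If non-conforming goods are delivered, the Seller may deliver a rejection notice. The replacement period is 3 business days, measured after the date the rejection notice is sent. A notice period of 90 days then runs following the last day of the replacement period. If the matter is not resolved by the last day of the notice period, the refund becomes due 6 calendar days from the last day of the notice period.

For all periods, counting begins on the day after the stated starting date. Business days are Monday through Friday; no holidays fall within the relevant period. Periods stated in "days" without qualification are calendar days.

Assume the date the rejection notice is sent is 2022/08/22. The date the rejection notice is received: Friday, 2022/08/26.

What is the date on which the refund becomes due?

2022/11/29

From Monday, 2022/08/22, 3 business days (Aug 23, Aug 24, Aug 25, skipping weekends) brings us to Thursday, 2022/08/25, which is the last day of the replacement period.
Adding 90 calendar days to 2022/08/25 gives 2022/11/23, which is the last day of the notice period.
Adding 6 calendar days to 2022/11/23 gives 2022/11/29, which is the date on which the refund becomes due.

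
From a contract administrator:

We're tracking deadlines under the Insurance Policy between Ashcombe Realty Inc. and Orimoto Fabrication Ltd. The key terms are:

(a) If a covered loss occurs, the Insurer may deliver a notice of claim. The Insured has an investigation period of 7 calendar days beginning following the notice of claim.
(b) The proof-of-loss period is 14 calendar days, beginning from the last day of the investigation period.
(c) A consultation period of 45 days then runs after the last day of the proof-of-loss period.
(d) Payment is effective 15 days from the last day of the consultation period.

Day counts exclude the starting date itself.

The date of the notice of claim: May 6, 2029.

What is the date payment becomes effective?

Jul 26, 2029

The last day of the investigation period: May 6, 2029 + 7 days = May 13, 2029.
The last day of the proof-of-loss period: May 13, 2029 + 14 days = May 27, 2029.
The last day of the consultation period: May 27, 2029 + 45 days = Jul 11, 2029.
The date payment becomes effective: Jul 11, 2029 + 15 days = Jul 26, 2029.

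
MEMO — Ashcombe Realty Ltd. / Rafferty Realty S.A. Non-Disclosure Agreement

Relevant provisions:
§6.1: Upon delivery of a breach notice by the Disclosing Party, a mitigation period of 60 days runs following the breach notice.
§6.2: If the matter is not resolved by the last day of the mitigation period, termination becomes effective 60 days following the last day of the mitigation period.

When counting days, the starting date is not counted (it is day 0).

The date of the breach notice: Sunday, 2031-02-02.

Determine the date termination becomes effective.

The last day of the mitigation period: 2031-02-02 + 60 days = 2031-04-03.
The date termination becomes effective: 2031-04-03 + 60 days = 2031-06-02.

2031-06-02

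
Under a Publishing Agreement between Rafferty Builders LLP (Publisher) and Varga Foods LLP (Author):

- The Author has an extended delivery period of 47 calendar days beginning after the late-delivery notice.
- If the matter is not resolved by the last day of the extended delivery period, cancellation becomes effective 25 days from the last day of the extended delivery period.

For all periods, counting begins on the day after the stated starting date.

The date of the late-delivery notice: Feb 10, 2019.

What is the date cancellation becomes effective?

Apr 23, 2019

The last day of the extended delivery period: 47 calendar days after Feb 10, 2019 is Mar 29, 2019.
Adding 25 calendar days to Mar 29, 2019 gives Apr 23, 2019, which is the date cancellation becomes effective.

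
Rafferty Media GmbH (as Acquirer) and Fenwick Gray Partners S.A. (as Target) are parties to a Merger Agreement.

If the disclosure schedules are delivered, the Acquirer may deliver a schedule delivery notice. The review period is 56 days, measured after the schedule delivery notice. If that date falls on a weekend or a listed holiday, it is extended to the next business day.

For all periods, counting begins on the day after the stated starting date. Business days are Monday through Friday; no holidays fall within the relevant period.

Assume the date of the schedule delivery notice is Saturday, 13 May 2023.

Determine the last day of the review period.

10 July 2023

The last day of the review period: 56 calendar days after 13 May 2023 is 8 July 2023. That falls on a Saturday, so it rolls to the next business day, Monday, 10 July 2023.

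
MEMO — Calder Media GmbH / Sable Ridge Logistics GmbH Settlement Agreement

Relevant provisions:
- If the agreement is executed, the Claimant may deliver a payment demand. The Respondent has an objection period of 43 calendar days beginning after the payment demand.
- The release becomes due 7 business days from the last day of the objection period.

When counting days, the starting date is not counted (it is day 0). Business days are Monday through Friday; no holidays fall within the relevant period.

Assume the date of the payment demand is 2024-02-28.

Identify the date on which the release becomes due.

2024-04-22

The last day of the objection period: 43 calendar days after 2024-02-28 is 2024-04-11.
The date on which the release becomes due: 7 business days after Thursday, 2024-04-11, skipping weekends — Apr 12, Apr 15, Apr 16, Apr 17, Apr 18, Apr 19, Apr 22 — lands on Monday, 2024-04-22.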